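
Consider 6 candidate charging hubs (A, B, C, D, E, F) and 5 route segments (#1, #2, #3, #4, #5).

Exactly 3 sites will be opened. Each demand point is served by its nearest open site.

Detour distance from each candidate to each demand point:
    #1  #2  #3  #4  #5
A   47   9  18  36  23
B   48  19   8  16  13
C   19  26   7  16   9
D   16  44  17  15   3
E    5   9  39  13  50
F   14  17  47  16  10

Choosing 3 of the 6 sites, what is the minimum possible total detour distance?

37

Open {C, D, E}.
  #1→E 5, #2→E 9, #3→C 7, #4→E 13, #5→D 3  ⇒ total 37.
Compare {B, D, E}: total 38.
Compare {A, C, E}: total 43.
No size-3 selection does better; minimum is 37.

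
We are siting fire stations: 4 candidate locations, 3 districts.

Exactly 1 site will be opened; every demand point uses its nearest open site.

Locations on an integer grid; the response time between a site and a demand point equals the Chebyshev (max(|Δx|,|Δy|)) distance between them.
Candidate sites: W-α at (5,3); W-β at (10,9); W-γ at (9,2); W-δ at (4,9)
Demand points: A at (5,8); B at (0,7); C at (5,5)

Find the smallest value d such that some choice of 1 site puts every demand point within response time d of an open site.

Open {W-δ}.
  Farthest demand point is B at response time 4 (to W-δ); all others are ≤ 4.
With {W-α} the worst case is 5.
With {W-γ} the worst case is 9.
No size-1 selection achieves below 4.

4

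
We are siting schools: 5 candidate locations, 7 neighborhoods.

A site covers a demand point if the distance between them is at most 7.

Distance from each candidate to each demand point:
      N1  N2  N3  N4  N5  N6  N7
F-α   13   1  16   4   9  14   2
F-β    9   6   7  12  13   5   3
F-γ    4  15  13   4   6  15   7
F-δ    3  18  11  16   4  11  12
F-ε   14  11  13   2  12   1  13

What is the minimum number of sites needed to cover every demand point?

Coverage sets (demand points within 7 of each site):
  F-α: {N2, N4, N7}
  F-β: {N2, N3, N6, N7}
  F-γ: {N1, N4, N5, N7}
  F-δ: {N1, N5}
  F-ε: {N4, N6}
No single site covers all 7 demand points.
But {F-β, F-γ} covers everything, so the minimum is 2.

2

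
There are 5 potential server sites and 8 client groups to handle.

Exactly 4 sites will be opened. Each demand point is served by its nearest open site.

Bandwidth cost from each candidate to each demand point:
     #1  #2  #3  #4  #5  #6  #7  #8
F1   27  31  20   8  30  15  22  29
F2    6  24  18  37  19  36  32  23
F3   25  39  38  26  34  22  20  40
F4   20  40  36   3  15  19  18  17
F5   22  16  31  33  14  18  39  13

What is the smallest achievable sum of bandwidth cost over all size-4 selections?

103

Open {F1, F2, F4, F5}.
  #1→F2 6, #2→F5 16, #3→F2 18, #4→F4 3, #5→F5 14, #6→F1 15, #7→F4 18, #8→F5 13  ⇒ total 103.
Compare {F2, F3, F4, F5}: total 106.
Compare {F1, F2, F3, F5}: total 110.
No size-4 selection does better; minimum is 103.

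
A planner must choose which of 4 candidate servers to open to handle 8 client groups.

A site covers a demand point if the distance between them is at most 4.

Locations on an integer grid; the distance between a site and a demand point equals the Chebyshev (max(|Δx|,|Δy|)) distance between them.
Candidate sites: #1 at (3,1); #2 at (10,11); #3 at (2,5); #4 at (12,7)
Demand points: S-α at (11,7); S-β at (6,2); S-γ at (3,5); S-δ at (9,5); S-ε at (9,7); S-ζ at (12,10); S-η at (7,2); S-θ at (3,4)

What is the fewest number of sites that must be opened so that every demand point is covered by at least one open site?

Coverage sets (demand points within 4 of each site):
  #1: {S-β, S-γ, S-η, S-θ}
  #2: {S-α, S-ε, S-ζ}
  #3: {S-β, S-γ, S-θ}
  #4: {S-α, S-δ, S-ε, S-ζ}
No single site covers all 8 demand points.
But {#1, #4} covers everything, so the minimum is 2.

2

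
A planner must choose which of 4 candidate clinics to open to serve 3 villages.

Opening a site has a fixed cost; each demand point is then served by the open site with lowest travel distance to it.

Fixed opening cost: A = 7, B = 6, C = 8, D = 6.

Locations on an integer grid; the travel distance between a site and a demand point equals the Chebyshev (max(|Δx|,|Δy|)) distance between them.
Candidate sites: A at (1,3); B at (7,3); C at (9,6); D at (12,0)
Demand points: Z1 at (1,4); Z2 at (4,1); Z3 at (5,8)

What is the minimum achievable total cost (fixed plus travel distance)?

16

Open {A}: assign each demand point to its cheapest open site.
  Z1→A 1, Z2→A 3, Z3→A 5
  travel distance 9, fixed 7 → total 16.
Compare {B}: travel distance 14 + fixed 6 = 20.
Compare {A, B}: travel distance 9 + fixed 13 = 22.
Compare {A, D}: travel distance 9 + fixed 13 = 22.
All other subsets cost ≥ 20. Minimum total cost: 16.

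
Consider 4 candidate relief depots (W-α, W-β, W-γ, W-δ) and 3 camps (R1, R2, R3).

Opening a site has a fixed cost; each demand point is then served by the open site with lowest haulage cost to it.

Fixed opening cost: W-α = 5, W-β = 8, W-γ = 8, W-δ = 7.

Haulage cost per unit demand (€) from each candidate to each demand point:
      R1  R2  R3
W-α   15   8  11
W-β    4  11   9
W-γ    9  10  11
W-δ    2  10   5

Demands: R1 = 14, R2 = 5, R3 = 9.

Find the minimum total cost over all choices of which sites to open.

Open {W-α, W-δ}: assign each demand point to its cheapest open site.
  R1→W-δ 14×2=28, R2→W-α 5×8=40, R3→W-δ 9×5=45
  haulage cost 113, fixed 12 → total 125.
Compare {W-δ}: haulage cost 123 + fixed 7 = 130.
Compare {W-α, W-β, W-δ}: haulage cost 113 + fixed 20 = 133.
Compare {W-α, W-γ, W-δ}: haulage cost 113 + fixed 20 = 133.
All other subsets cost ≥ 130. Minimum total cost: 125.

125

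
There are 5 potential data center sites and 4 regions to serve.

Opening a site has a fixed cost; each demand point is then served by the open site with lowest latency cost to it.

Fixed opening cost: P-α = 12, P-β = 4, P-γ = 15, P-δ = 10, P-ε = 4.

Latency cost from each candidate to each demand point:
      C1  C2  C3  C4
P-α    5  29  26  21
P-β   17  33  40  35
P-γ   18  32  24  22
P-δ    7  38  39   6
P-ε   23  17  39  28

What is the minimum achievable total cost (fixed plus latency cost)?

80

Open {P-α, P-δ, P-ε}: assign each demand point to its cheapest open site.
  C1→P-α 5, C2→P-ε 17, C3→P-α 26, C4→P-δ 6
  latency cost 54, fixed 26 → total 80.
Compare {P-δ, P-ε}: latency cost 69 + fixed 14 = 83.
Compare {P-γ, P-δ, P-ε}: latency cost 54 + fixed 29 = 83.
Compare {P-α, P-β, P-δ, P-ε}: latency cost 54 + fixed 30 = 84.
All other subsets cost ≥ 83. Minimum total cost: 80.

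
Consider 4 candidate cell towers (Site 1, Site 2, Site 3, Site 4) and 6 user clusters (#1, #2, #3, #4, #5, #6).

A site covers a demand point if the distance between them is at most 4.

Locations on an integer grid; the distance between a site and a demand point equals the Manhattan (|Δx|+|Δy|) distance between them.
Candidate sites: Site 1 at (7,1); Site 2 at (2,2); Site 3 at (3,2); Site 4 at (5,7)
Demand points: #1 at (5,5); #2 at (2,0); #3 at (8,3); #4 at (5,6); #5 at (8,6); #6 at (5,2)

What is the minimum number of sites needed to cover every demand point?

Coverage sets (demand points within 4 of each site):
  Site 1: {#3, #6}
  Site 2: {#2, #6}
  Site 3: {#2, #6}
  Site 4: {#1, #4, #5}
No 2 sites suffice: every size-2 union leaves at least one demand point uncovered.
But {Site 1, Site 2, Site 4} covers everything, so the minimum is 3.

3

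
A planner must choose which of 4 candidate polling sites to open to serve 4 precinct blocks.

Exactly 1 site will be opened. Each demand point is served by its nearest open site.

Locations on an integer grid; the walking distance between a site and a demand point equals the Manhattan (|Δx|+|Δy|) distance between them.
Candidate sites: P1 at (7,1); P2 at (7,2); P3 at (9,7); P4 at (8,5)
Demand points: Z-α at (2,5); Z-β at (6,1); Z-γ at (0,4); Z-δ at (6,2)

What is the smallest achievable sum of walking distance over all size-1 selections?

Open {P2}.
  Z-α→P2 8, Z-β→P2 2, Z-γ→P2 9, Z-δ→P2 1  ⇒ total 20.
Compare {P1}: total 22.
Compare {P4}: total 26.
No size-1 selection does better; minimum is 20.

20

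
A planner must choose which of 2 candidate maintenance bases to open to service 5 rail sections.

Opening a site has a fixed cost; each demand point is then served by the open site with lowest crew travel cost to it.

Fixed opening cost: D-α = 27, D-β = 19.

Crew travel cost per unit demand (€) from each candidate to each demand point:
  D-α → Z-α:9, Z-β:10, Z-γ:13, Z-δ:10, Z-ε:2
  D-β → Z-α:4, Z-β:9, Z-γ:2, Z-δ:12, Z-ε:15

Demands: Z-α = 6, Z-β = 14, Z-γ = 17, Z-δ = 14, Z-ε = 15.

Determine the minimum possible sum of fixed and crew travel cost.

400

Open {D-α, D-β}: assign each demand point to its cheapest open site.
  Z-α→D-β 6×4=24, Z-β→D-β 14×9=126, Z-γ→D-β 17×2=34, Z-δ→D-α 14×10=140, Z-ε→D-α 15×2=30
  crew travel cost 354, fixed 46 → total 400.
Compare {D-β}: crew travel cost 577 + fixed 19 = 596.
Compare {D-α}: crew travel cost 585 + fixed 27 = 612.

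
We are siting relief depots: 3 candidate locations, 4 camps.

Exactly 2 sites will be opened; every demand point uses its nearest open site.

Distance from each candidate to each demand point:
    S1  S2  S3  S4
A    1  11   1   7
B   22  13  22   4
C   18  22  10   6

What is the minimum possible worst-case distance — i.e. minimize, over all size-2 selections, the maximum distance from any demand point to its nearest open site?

11

Open {A, B}.
  Farthest demand point is S2 at distance 11 (to A); all others are ≤ 11.
With {A, C} the worst case is 11.
With {B, C} the worst case is 18.
No size-2 selection achieves below 11.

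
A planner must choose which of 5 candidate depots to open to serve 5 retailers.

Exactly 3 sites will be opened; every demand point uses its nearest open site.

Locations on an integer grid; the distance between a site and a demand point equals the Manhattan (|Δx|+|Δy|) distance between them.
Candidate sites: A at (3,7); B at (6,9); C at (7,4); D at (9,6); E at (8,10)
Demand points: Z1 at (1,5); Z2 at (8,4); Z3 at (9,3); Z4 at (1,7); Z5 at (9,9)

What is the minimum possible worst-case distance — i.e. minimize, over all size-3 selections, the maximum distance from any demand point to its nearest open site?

4

Open {A, B, C}.
  Farthest demand point is Z1 at distance 4 (to A); all others are ≤ 4.
With {A, B, D} the worst case is 4.
With {A, C, D} the worst case is 4.
No size-3 selection achieves below 4.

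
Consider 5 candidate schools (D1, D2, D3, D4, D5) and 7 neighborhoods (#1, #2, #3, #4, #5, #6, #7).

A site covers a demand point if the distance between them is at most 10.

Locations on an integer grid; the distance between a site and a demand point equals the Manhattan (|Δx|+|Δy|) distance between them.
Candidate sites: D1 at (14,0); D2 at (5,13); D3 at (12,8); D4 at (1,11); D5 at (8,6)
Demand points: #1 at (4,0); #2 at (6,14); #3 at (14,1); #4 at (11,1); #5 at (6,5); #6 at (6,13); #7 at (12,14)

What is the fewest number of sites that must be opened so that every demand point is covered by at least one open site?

Coverage sets (demand points within 10 of each site):
  D1: {#1, #3, #4}
  D2: {#2, #5, #6, #7}
  D3: {#3, #4, #5, #7}
  D4: {#2, #6}
  D5: {#1, #2, #4, #5, #6}
No single site covers all 7 demand points.
But {D1, D2} covers everything, so the minimum is 2.

2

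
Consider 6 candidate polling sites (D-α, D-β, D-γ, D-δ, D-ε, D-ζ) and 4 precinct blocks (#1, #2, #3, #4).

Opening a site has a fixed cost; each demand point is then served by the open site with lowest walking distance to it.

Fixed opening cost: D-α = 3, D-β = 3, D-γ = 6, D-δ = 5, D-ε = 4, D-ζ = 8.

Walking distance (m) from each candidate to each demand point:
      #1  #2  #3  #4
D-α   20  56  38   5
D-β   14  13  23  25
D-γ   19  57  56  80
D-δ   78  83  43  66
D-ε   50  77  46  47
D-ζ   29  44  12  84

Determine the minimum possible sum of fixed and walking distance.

Open {D-α, D-β, D-ζ}: assign each demand point to its cheapest open site.
  #1→D-β 14, #2→D-β 13, #3→D-ζ 12, #4→D-α 5
  walking distance 44, fixed 14 → total 58.
Compare {D-α, D-β}: walking distance 55 + fixed 6 = 61.
Compare {D-α, D-β, D-ε, D-ζ}: walking distance 44 + fixed 18 = 62.
Compare {D-α, D-β, D-δ, D-ζ}: walking distance 44 + fixed 19 = 63.
All other subsets cost ≥ 61. Minimum total cost: 58.

58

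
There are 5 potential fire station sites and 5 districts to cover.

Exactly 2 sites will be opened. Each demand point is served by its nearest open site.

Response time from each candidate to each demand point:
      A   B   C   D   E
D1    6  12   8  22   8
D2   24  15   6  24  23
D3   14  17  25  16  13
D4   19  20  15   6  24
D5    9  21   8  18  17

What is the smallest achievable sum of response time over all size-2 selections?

Open {D1, D4}.
  A→D1 6, B→D1 12, C→D1 8, D→D4 6, E→D1 8  ⇒ total 40.
Compare {D1, D3}: total 50.
Compare {D1, D5}: total 52.
No size-2 selection does better; minimum is 40.

40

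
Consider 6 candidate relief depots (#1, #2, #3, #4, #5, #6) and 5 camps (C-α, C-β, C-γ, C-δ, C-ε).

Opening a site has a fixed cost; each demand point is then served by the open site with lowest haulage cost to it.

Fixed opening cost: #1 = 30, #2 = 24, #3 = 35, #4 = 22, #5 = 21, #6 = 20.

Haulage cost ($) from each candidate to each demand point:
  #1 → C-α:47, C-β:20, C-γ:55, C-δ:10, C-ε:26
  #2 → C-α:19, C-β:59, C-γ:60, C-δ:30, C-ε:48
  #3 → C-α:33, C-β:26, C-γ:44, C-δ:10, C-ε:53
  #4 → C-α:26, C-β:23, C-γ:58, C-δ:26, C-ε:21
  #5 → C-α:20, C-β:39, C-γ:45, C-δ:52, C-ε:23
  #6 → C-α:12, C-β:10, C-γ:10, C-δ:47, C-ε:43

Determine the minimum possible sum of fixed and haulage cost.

Open {#1, #6}: assign each demand point to its cheapest open site.
  C-α→#6 12, C-β→#6 10, C-γ→#6 10, C-δ→#1 10, C-ε→#1 26
  haulage cost 68, fixed 50 → total 118.
Compare {#4, #6}: haulage cost 79 + fixed 42 = 121.
Compare {#1, #4, #6}: haulage cost 63 + fixed 72 = 135.
Compare {#1, #5, #6}: haulage cost 65 + fixed 71 = 136.
All other subsets cost ≥ 121. Minimum total cost: 118.

118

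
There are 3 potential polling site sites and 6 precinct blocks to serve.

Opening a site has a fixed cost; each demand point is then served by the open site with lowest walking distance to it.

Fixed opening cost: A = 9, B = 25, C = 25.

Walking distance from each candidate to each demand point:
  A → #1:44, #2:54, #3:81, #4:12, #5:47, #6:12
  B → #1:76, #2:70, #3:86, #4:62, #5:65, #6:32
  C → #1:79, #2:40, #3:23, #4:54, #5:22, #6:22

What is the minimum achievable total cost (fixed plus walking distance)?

187

Open {A, C}: assign each demand point to its cheapest open site.
  #1→A 44, #2→C 40, #3→C 23, #4→A 12, #5→C 22, #6→A 12
  walking distance 153, fixed 34 → total 187.
Compare {A, B, C}: walking distance 153 + fixed 59 = 212.
Compare {A}: walking distance 250 + fixed 9 = 259.
Compare {C}: walking distance 240 + fixed 25 = 265.
All other subsets cost ≥ 212. Minimum total cost: 187.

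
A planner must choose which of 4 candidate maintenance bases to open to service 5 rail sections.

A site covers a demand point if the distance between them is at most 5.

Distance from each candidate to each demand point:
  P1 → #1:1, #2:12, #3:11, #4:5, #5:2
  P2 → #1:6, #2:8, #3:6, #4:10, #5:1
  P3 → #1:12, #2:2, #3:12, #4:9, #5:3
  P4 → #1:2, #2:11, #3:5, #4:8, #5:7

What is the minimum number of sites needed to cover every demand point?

3

Coverage sets (demand points within 5 of each site):
  P1: {#1, #4, #5}
  P2: {#5}
  P3: {#2, #5}
  P4: {#1, #3}
No 2 sites suffice: every size-2 union leaves at least one demand point uncovered.
But {P1, P3, P4} covers everything, so the minimum is 3.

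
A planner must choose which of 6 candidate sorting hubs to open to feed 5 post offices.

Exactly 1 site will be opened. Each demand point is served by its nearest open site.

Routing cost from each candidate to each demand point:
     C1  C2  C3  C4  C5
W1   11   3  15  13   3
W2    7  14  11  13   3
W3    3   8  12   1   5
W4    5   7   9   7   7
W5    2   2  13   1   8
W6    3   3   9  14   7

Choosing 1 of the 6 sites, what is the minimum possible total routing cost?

Open {W5}.
  C1→W5 2, C2→W5 2, C3→W5 13, C4→W5 1, C5→W5 8  ⇒ total 26.
Compare {W3}: total 29.
Compare {W4}: total 35.
No size-1 selection does better; minimum is 26.

26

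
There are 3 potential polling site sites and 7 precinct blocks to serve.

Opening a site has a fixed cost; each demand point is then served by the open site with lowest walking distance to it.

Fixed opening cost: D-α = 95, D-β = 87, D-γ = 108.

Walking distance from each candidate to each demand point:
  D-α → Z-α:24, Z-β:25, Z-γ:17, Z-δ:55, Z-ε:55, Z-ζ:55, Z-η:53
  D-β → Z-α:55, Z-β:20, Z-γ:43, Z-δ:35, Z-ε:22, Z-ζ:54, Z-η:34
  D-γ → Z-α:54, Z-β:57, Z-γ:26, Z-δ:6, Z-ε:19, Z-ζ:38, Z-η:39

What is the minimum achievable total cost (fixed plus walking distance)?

347

Open {D-γ}: assign each demand point to its cheapest open site.
  Z-α→D-γ 54, Z-β→D-γ 57, Z-γ→D-γ 26, Z-δ→D-γ 6, Z-ε→D-γ 19, Z-ζ→D-γ 38, Z-η→D-γ 39
  walking distance 239, fixed 108 → total 347.
Compare {D-β}: walking distance 263 + fixed 87 = 350.
Compare {D-α, D-γ}: walking distance 168 + fixed 203 = 371.
Compare {D-α}: walking distance 284 + fixed 95 = 379.
All other subsets cost ≥ 350. Minimum total cost: 347.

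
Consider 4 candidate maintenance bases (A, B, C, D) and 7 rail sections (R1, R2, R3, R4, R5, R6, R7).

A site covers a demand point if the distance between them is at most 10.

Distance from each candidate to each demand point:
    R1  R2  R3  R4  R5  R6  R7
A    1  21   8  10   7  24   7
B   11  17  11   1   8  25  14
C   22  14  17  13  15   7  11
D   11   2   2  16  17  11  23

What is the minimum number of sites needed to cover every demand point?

Coverage sets (demand points within 10 of each site):
  A: {R1, R3, R4, R5, R7}
  B: {R4, R5}
  C: {R6}
  D: {R2, R3}
No 2 sites suffice: every size-2 union leaves at least one demand point uncovered.
But {A, C, D} covers everything, so the minimum is 3.

3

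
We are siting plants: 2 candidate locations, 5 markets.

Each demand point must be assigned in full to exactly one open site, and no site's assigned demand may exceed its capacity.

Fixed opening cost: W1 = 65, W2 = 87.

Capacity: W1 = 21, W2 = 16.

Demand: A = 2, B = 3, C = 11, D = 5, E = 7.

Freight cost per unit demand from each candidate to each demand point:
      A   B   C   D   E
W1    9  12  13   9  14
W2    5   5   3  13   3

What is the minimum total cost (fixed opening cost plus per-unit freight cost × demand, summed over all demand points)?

Open {W1, W2}; cheapest assignment that respects the capacities:
  W1 (cap 21, load 12): D, E — cost 5×9 + 7×14 = 143
  W2 (cap 16, load 16): A, B, C — cost 2×5 + 3×5 + 11×3 = 58
  Shipping 201, fixed 152 → total 353.
  Any other capacity-feasible assignment to {W1, W2} ships for at least 201.
Total demand is 28 and no other set of sites has combined capacity ≥ 28, so {W1, W2} is the only feasible choice of open sites. Minimum: 353.

353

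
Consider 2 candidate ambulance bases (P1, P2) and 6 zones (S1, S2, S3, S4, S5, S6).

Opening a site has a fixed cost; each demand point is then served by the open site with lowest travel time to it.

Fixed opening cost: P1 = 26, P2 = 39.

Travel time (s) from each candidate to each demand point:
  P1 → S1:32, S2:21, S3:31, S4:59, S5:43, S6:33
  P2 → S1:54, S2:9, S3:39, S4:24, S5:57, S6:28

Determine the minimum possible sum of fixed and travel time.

Open {P1, P2}: assign each demand point to its cheapest open site.
  S1→P1 32, S2→P2 9, S3→P1 31, S4→P2 24, S5→P1 43, S6→P2 28
  travel time 167, fixed 65 → total 232.
Compare {P1}: travel time 219 + fixed 26 = 245.
Compare {P2}: travel time 211 + fixed 39 = 250.

232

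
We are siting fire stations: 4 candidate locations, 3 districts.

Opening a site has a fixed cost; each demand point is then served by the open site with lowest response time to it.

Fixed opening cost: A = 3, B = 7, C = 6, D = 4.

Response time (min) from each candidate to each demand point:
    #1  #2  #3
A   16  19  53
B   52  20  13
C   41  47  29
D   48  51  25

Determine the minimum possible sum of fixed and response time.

58

Open {A, B}: assign each demand point to its cheapest open site.
  #1→A 16, #2→A 19, #3→B 13
  response time 48, fixed 10 → total 58.
Compare {A, B, D}: response time 48 + fixed 14 = 62.
Compare {A, B, C}: response time 48 + fixed 16 = 64.
Compare {A, D}: response time 60 + fixed 7 = 67.
All other subsets cost ≥ 62. Minimum total cost: 58.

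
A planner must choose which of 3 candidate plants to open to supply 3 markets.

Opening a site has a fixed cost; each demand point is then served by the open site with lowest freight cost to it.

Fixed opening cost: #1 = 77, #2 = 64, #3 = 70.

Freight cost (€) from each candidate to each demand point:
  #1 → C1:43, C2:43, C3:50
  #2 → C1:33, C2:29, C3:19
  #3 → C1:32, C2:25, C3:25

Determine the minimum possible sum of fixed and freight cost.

Open {#2}: assign each demand point to its cheapest open site.
  C1→#2 33, C2→#2 29, C3→#2 19
  freight cost 81, fixed 64 → total 145.
Compare {#3}: freight cost 82 + fixed 70 = 152.
Compare {#2, #3}: freight cost 76 + fixed 134 = 210.
Compare {#1}: freight cost 136 + fixed 77 = 213.
All other subsets cost ≥ 152. Minimum total cost: 145.

145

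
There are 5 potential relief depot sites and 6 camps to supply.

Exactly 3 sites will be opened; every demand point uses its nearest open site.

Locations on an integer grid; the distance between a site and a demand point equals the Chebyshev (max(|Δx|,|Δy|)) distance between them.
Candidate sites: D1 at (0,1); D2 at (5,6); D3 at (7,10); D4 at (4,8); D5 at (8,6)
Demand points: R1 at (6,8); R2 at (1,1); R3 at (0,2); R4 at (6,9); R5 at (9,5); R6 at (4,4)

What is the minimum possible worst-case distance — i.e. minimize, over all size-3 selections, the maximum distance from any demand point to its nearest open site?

3

Open {D1, D2, D5}.
  Farthest demand point is R4 at distance 3 (to D2); all others are ≤ 3.
With {D1, D2, D3} the worst case is 4.
With {D1, D2, D4} the worst case is 4.
No size-3 selection achieves below 3.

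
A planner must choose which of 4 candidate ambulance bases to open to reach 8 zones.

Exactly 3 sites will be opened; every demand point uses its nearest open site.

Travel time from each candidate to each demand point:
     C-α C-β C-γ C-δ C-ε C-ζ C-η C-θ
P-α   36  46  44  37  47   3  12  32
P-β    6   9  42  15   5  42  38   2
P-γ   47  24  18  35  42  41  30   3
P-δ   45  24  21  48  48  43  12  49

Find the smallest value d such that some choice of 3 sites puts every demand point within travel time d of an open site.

Open {P-α, P-β, P-γ}.
  Farthest demand point is C-γ at travel time 18 (to P-γ); all others are ≤ 18.
With {P-α, P-β, P-δ} the worst case is 21.
With {P-β, P-γ, P-δ} the worst case is 41.
No size-3 selection achieves below 18.

18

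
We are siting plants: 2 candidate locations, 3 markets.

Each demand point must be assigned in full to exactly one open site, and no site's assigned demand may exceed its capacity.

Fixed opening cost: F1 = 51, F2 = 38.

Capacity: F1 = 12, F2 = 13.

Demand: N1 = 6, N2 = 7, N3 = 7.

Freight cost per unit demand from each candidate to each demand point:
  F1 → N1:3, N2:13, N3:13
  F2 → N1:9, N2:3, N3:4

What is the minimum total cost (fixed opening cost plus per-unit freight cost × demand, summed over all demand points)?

255

Open {F1, F2}; cheapest assignment that respects the capacities:
  F1 (cap 12, load 7): N3 — cost 7×13 = 91
  F2 (cap 13, load 13): N1, N2 — cost 6×9 + 7×3 = 75
  Shipping 166, fixed 89 → total 255.
  Any other capacity-feasible assignment to {F1, F2} ships for at least 166.
Total demand is 20 and no other set of sites has combined capacity ≥ 20, so {F1, F2} is the only feasible choice of open sites. Minimum: 255.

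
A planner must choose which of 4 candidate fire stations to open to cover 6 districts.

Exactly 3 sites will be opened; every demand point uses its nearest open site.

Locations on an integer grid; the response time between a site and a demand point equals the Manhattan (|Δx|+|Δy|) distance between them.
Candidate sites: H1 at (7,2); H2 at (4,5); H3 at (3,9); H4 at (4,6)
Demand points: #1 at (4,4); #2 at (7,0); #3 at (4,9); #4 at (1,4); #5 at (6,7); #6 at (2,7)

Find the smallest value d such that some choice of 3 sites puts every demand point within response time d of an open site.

Open {H1, H2, H3}.
  Farthest demand point is #4 at response time 4 (to H2); all others are ≤ 4.
With {H1, H2, H4} the worst case is 4.
With {H1, H3, H4} the worst case is 5.
No size-3 selection achieves below 4.

4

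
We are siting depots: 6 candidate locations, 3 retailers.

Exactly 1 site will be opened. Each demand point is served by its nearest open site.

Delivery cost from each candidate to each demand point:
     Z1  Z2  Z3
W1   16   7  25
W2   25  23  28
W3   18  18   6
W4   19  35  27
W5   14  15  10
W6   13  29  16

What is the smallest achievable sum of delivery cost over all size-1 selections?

Open {W5}.
  Z1→W5 14, Z2→W5 15, Z3→W5 10  ⇒ total 39.
Compare {W3}: total 42.
Compare {W1}: total 48.
No size-1 selection does better; minimum is 39.

39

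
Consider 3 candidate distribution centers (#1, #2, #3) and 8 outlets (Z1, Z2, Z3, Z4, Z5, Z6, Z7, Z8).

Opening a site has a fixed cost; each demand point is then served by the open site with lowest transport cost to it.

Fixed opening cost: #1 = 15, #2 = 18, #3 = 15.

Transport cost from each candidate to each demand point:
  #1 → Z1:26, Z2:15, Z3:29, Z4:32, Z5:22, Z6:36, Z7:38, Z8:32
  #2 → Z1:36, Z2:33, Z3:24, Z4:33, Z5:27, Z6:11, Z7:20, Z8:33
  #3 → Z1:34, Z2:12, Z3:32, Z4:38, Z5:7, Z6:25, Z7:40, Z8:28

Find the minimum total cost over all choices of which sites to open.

202

Open {#2, #3}: assign each demand point to its cheapest open site.
  Z1→#3 34, Z2→#3 12, Z3→#2 24, Z4→#2 33, Z5→#3 7, Z6→#2 11, Z7→#2 20, Z8→#3 28
  transport cost 169, fixed 33 → total 202.
Compare {#1, #2, #3}: transport cost 160 + fixed 48 = 208.
Compare {#1, #2}: transport cost 182 + fixed 33 = 215.
Compare {#1, #3}: transport cost 197 + fixed 30 = 227.
All other subsets cost ≥ 208. Minimum total cost: 202.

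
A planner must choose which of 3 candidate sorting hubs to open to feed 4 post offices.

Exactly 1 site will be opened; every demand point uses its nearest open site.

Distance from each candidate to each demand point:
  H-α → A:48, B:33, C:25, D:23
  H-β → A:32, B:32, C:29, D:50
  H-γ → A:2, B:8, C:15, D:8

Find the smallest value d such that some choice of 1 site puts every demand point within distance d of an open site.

15

Open {H-γ}.
  Farthest demand point is C at distance 15 (to H-γ); all others are ≤ 15.
With {H-α} the worst case is 48.
With {H-β} the worst case is 50.
No size-1 selection achieves below 15.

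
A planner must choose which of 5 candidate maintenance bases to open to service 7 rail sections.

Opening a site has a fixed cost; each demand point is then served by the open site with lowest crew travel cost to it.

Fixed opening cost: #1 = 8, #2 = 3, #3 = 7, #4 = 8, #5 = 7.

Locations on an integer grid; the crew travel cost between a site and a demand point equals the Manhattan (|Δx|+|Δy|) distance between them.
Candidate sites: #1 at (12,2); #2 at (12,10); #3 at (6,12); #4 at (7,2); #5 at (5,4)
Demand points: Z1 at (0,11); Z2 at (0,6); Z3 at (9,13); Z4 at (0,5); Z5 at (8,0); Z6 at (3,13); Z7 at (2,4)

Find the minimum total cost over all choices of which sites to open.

Open {#3, #5}: assign each demand point to its cheapest open site.
  Z1→#3 7, Z2→#5 7, Z3→#3 4, Z4→#5 6, Z5→#5 7, Z6→#3 4, Z7→#5 3
  crew travel cost 38, fixed 14 → total 52.
Compare {#2, #3, #5}: crew travel cost 38 + fixed 17 = 55.
Compare {#3, #4, #5}: crew travel cost 34 + fixed 22 = 56.
Compare {#1, #3, #5}: crew travel cost 37 + fixed 22 = 59.
All other subsets cost ≥ 55. Minimum total cost: 52.

52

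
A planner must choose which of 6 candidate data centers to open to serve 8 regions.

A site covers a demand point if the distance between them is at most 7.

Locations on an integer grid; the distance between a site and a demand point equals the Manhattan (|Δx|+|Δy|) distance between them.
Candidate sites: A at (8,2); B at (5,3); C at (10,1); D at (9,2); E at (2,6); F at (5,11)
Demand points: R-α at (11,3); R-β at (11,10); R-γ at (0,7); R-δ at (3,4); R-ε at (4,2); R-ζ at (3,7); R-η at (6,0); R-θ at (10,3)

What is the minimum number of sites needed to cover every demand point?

Coverage sets (demand points within 7 of each site):
  A: {R-α, R-δ, R-ε, R-η, R-θ}
  B: {R-α, R-δ, R-ε, R-ζ, R-η, R-θ}
  C: {R-α, R-ε, R-η, R-θ}
  D: {R-α, R-ε, R-η, R-θ}
  E: {R-γ, R-δ, R-ε, R-ζ}
  F: {R-β, R-ζ}
No 2 sites suffice: every size-2 union leaves at least one demand point uncovered.
But {A, E, F} covers everything, so the minimum is 3.

3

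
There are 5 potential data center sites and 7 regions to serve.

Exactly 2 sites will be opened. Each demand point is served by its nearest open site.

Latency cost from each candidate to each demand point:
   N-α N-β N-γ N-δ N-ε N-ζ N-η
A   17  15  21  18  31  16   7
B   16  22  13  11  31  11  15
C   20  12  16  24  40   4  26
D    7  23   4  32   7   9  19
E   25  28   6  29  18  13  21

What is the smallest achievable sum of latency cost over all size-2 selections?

Open {A, D}.
  N-α→D 7, N-β→A 15, N-γ→D 4, N-δ→A 18, N-ε→D 7, N-ζ→D 9, N-η→A 7  ⇒ total 67.
Compare {B, D}: total 75.
Compare {C, D}: total 77.
No size-2 selection does better; minimum is 67.

67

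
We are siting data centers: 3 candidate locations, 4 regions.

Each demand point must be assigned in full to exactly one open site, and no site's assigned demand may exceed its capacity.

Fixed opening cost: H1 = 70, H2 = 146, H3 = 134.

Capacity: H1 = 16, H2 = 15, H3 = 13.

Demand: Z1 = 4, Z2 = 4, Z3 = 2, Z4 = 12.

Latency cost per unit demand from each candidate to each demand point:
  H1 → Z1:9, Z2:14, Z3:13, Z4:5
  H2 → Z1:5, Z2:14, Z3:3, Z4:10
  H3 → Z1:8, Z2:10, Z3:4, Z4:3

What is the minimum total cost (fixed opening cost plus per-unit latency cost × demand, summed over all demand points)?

344

Open {H1, H3}; cheapest assignment that respects the capacities:
  H1 (cap 16, load 12): Z4 — cost 12×5 = 60
  H3 (cap 13, load 10): Z1, Z2, Z3 — cost 4×8 + 4×10 + 2×4 = 80
  Shipping 140, fixed 204 → total 344.
  Any other capacity-feasible assignment to {H1, H3} ships for at least 140.
Compare {H1, H2}: its best feasible assignment gives total 358.
Compare {H2, H3}: its best feasible assignment gives total 398.
Every other set of open sites that can feasibly serve all demand totals ≥ 358 even under its best assignment. Minimum: 344.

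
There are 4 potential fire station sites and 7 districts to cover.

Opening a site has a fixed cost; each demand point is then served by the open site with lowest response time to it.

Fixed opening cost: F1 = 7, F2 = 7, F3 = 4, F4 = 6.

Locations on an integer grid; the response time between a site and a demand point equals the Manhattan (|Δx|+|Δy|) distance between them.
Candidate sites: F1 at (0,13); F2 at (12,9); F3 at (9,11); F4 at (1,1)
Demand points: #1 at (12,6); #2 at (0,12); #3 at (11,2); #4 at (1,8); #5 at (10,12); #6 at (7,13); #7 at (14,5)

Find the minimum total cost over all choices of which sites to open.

48

Open {F1, F2, F3}: assign each demand point to its cheapest open site.
  #1→F2 3, #2→F1 1, #3→F2 8, #4→F1 6, #5→F3 2, #6→F3 4, #7→F2 6
  response time 30, fixed 18 → total 48.
Compare {F1, F2}: response time 36 + fixed 14 = 50.
Compare {F1, F3}: response time 43 + fixed 11 = 54.
Compare {F1, F2, F3, F4}: response time 30 + fixed 24 = 54.
All other subsets cost ≥ 50. Minimum total cost: 48.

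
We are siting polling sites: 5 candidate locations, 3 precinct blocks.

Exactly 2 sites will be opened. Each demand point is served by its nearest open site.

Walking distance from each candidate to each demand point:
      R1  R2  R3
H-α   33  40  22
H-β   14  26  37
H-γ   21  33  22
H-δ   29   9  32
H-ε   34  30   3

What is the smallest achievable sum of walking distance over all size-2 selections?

Open {H-δ, H-ε}.
  R1→H-δ 29, R2→H-δ 9, R3→H-ε 3  ⇒ total 41.
Compare {H-β, H-ε}: total 43.
Compare {H-γ, H-δ}: total 52.
No size-2 selection does better; minimum is 41.

41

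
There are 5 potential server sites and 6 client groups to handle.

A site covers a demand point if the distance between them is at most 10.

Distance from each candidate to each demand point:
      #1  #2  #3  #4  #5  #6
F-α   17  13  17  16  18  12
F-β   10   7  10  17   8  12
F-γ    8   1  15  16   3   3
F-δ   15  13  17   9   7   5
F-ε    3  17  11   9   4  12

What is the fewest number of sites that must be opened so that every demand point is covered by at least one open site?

2

Coverage sets (demand points within 10 of each site):
  F-α: {}
  F-β: {#1, #2, #3, #5}
  F-γ: {#1, #2, #5, #6}
  F-δ: {#4, #5, #6}
  F-ε: {#1, #4, #5}
No single site covers all 6 demand points.
But {F-β, F-δ} covers everything, so the minimum is 2.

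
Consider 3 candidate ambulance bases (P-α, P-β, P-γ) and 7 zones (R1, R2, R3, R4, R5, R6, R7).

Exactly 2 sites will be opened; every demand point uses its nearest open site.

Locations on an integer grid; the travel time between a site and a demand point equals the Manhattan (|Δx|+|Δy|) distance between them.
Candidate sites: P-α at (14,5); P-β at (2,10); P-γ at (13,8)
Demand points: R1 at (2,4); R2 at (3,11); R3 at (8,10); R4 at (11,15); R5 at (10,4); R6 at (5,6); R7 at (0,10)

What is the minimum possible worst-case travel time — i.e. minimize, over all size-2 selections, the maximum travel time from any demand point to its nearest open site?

9

Open {P-β, P-γ}.
  Farthest demand point is R4 at travel time 9 (to P-γ); all others are ≤ 9.
With {P-α, P-β} the worst case is 13.
With {P-α, P-γ} the worst case is 15.
No size-2 selection achieves below 9.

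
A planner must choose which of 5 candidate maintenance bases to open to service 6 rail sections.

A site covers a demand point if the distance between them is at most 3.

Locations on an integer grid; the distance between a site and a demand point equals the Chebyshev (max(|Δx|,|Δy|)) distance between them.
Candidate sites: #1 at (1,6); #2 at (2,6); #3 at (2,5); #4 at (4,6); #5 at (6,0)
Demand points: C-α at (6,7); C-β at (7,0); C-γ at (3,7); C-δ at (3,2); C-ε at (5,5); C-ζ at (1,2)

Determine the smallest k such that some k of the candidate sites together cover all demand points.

Coverage sets (demand points within 3 of each site):
  #1: {C-γ}
  #2: {C-γ, C-ε}
  #3: {C-γ, C-δ, C-ε, C-ζ}
  #4: {C-α, C-γ, C-ε}
  #5: {C-β, C-δ}
No 2 sites suffice: every size-2 union leaves at least one demand point uncovered.
But {#3, #4, #5} covers everything, so the minimum is 3.

3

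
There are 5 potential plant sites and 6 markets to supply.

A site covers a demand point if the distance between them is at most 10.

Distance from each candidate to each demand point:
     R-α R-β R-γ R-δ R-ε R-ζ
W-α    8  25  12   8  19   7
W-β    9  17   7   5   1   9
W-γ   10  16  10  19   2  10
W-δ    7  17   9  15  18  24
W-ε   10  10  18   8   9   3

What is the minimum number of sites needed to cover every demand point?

2

Coverage sets (demand points within 10 of each site):
  W-α: {R-α, R-δ, R-ζ}
  W-β: {R-α, R-γ, R-δ, R-ε, R-ζ}
  W-γ: {R-α, R-γ, R-ε, R-ζ}
  W-δ: {R-α, R-γ}
  W-ε: {R-α, R-β, R-δ, R-ε, R-ζ}
No single site covers all 6 demand points.
But {W-β, W-ε} covers everything, so the minimum is 2.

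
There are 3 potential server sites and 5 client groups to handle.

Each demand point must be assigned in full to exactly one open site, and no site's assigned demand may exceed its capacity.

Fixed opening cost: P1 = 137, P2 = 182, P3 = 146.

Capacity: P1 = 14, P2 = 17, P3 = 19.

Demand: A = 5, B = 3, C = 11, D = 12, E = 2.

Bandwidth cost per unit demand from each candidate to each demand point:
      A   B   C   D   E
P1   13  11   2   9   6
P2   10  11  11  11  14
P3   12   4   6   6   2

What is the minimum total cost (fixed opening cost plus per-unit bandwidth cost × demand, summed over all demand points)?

474

Open {P1, P3}; cheapest assignment that respects the capacities:
  P1 (cap 14, load 14): B, C — cost 3×11 + 11×2 = 55
  P3 (cap 19, load 19): A, D, E — cost 5×12 + 12×6 + 2×2 = 136
  Shipping 191, fixed 283 → total 474.
  Any other capacity-feasible assignment to {P1, P3} ships for at least 191.
Compare {P2, P3}: its best feasible assignment gives total 587.
Compare {P1, P2, P3}: its best feasible assignment gives total 625.
Every other set of open sites that can feasibly serve all demand totals ≥ 587 even under its best assignment. Minimum: 474.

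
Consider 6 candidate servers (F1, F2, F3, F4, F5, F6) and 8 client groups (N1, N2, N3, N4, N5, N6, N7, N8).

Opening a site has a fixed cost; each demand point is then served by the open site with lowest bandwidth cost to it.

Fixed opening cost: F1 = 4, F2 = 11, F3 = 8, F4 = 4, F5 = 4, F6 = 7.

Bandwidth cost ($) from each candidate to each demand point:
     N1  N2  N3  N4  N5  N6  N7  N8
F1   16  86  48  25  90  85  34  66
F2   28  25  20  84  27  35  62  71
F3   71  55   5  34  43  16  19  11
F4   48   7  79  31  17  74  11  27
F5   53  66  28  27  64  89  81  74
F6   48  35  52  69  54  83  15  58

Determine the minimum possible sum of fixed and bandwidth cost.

124

Open {F1, F3, F4}: assign each demand point to its cheapest open site.
  N1→F1 16, N2→F4 7, N3→F3 5, N4→F1 25, N5→F4 17, N6→F3 16, N7→F4 11, N8→F3 11
  bandwidth cost 108, fixed 16 → total 124.
Compare {F1, F3, F4, F5}: bandwidth cost 108 + fixed 20 = 128.
Compare {F1, F3, F4, F6}: bandwidth cost 108 + fixed 23 = 131.
Compare {F1, F2, F3, F4}: bandwidth cost 108 + fixed 27 = 135.
All other subsets cost ≥ 128. Minimum total cost: 124.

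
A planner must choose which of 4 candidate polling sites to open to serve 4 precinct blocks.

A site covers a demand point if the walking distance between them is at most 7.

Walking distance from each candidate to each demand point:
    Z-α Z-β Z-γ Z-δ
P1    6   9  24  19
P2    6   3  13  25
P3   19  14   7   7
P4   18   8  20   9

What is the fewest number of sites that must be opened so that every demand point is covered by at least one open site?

Coverage sets (demand points within 7 of each site):
  P1: {Z-α}
  P2: {Z-α, Z-β}
  P3: {Z-γ, Z-δ}
  P4: {}
No single site covers all 4 demand points.
But {P2, P3} covers everything, so the minimum is 2.

2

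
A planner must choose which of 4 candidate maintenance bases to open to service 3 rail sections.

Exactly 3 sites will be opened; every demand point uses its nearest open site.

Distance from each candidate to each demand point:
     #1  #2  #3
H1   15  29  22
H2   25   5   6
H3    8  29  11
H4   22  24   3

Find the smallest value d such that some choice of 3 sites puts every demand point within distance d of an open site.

Open {H1, H2, H3}.
  Farthest demand point is #1 at distance 8 (to H3); all others are ≤ 8.
With {H2, H3, H4} the worst case is 8.
With {H1, H2, H4} the worst case is 15.
No size-3 selection achieves below 8.

8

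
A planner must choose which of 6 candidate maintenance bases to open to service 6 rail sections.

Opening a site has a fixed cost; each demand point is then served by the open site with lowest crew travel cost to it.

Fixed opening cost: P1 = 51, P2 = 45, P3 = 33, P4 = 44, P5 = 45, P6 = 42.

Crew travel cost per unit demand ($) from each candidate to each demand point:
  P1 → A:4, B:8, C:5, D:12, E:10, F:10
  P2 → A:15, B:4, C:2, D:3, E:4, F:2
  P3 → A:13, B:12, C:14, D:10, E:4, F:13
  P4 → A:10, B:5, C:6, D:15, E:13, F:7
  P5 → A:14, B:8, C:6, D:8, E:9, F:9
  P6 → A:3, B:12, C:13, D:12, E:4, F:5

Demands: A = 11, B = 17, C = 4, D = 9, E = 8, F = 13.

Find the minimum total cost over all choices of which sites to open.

Open {P2, P6}: assign each demand point to its cheapest open site.
  A→P6 11×3=33, B→P2 17×4=68, C→P2 4×2=8, D→P2 9×3=27, E→P2 8×4=32, F→P2 13×2=26
  crew travel cost 194, fixed 87 → total 281.
Compare {P1, P2}: crew travel cost 205 + fixed 96 = 301.
Compare {P2, P3, P6}: crew travel cost 194 + fixed 120 = 314.
Compare {P2, P4, P6}: crew travel cost 194 + fixed 131 = 325.
All other subsets cost ≥ 301. Minimum total cost: 281.

281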